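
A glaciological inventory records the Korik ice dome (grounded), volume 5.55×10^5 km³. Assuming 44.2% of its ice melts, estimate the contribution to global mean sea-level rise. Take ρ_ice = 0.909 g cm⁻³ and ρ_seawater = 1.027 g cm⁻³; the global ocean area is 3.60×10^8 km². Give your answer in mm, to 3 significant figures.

≈ 603 mm

Korik: 0.442 × 5.55×10^5 km³ × (909/1027) = 2.171×10^5 km³ of water.
Spread over 3.60×10^14 m² of ocean, Δh = 2.171×10^14 / 3.60×10^14 = 0.603 m = 603 mm.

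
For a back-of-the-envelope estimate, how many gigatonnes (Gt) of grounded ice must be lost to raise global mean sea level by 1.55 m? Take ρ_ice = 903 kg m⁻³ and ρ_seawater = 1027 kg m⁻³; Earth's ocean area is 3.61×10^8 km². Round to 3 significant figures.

Required water volume = Δh × A = 1.55 m × 3.61×10^14 m² = 5.596×10^14 m³.
ρ_w = 1027 kg m⁻³, so the mass of water = 5.596×10^14 m³ × 1027 kg m⁻³ = 5.747×10^17 kg = 5.75×10^5 Gt (and the same mass of ice, by conservation).

≈ 5.75×10^5 Gt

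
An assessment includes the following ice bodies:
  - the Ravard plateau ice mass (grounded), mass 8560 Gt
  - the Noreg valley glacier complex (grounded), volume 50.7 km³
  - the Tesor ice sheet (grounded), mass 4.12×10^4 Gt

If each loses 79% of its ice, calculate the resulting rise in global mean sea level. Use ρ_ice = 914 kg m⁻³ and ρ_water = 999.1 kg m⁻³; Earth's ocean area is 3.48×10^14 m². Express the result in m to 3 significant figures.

≈ 0.113 m

Ravard: 0.79 × 8560 Gt = 6.762×10^15 kg; dividing by ρ_w = 999.1 kg m⁻³ gives 6.768×10^12 m³ of water.
Noreg: 0.79 × 50.7 km³ × (914/999.1) = 36.64 km³ of water.
Tesor: 0.79 × 4.12×10^4 Gt = 3.255×10^16 kg; dividing by ρ_w = 999.1 kg m⁻³ gives 3.258×10^13 m³ of water.
Total added water ≈ 3.938×10^13 m³ over 3.48×10^14 m² → Δh = 0.113 m.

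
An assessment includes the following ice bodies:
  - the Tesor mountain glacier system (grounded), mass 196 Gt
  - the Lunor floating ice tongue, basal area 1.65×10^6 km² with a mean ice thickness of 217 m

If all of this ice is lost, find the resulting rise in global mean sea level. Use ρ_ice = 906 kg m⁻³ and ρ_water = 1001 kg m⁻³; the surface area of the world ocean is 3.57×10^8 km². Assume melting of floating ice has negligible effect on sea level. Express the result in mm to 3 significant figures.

Tesor: 196 Gt = 1.960×10^14 kg; dividing by ρ_w = 1001 kg m⁻³ gives 1.958×10^11 m³ of water.
The Lunor floating ice tongue is floating and already displaces its own weight of water, so its melt adds essentially nothing to sea level.
Total added water ≈ 1.958×10^11 m³ over 3.57×10^14 m² → Δh = 5.48×10^-4 m = 0.548 mm.

≈ 0.548 mm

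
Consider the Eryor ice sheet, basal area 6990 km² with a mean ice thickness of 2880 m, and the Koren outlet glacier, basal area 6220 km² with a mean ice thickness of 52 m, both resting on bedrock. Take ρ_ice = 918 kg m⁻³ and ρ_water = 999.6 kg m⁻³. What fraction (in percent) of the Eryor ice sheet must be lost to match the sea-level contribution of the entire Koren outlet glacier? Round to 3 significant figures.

Equal sea-level rise means equal mass of meltwater, i.e. equal mass of ice lost.
Ice mass of Koren: 2.969×10^14 kg; ice mass of Eryor: 1.848×10^16 kg.
Fraction required = 2.969×10^14 / 1.848×10^16 = 0.0161 → 1.61 %.

≈ 1.61 %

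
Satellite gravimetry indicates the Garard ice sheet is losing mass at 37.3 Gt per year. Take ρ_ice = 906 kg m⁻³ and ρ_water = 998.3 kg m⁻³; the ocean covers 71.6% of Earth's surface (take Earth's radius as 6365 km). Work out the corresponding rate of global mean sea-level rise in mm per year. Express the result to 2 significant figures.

ρ_w = 998.3 kg m⁻³. Annual water volume added = 37.3 Gt / ρ_w = 3.730×10^13 kg / 998.3 kg m⁻³ = 3.736×10^10 m³.
Δh per year = 3.736×10^10 / 3.65×10^14 = 1.03×10^-4 m = 0.10 mm.

≈ 0.10 mm/yr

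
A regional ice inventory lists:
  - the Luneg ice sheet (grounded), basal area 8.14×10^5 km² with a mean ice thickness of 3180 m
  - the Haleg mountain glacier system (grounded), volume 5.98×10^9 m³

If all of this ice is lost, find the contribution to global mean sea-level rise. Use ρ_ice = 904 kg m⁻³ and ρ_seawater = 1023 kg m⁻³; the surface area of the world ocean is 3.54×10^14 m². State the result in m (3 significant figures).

≈ 6.46 m

Luneg: ice volume = 8.14×10^5 km² × 3180 m = 2.589×10^6 km³; 2.589×10^6 × (904/1023) = 2.287×10^6 km³ of water.
Haleg: 5.98×10^9 m³ × (904/1023) = 5.284×10^9 m³ of water.
Total added water ≈ 2.287×10^15 m³ over 3.54×10^14 m² → Δh = 6.46 m.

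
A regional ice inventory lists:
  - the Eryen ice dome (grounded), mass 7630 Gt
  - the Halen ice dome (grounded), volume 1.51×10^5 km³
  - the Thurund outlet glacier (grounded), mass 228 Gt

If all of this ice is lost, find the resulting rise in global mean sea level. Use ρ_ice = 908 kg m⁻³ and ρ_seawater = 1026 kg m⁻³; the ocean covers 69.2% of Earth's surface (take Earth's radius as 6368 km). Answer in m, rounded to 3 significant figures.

Eryen: 7630 Gt = 7.630×10^15 kg; dividing by ρ_w = 1026 kg m⁻³ gives 7.437×10^12 m³ of water.
Halen: 1.51×10^5 km³ × (908/1026) = 1.336×10^5 km³ of water.
Thurund: 228 Gt = 2.280×10^14 kg; dividing by ρ_w = 1026 kg m⁻³ gives 2.222×10^11 m³ of water.
Total added water ≈ 1.413×10^14 m³ over 3.53×10^14 m² → Δh = 0.401 m.

≈ 0.401 m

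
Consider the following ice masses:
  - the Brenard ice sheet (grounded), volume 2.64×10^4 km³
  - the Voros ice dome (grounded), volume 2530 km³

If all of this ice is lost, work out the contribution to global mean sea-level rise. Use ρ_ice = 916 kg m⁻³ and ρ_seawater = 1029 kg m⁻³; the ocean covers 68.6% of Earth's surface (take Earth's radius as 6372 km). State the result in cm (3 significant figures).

Brenard: 2.64×10^4 km³ × (916/1029) = 2.350×10^4 km³ of water.
Voros: 2530 km³ × (916/1029) = 2252 km³ of water.
Total added water ≈ 2.575×10^13 m³ over 3.50×10^14 m² → Δh = 0.0736 m = 7.36 cm.

≈ 7.36 cm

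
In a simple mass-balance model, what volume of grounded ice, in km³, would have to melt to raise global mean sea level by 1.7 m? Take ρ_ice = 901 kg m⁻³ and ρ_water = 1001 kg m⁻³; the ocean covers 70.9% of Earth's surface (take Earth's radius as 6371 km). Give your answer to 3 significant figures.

≈ 6.83×10^5 km³

Required water volume = Δh × A = 1.7 m × 3.62×10^14 m² = 6.148×10^14 m³ = 6.148×10^5 km³.
Ice volume = water volume × ρ_w/ρ_ice = 6.148×10^5 × 1001/901 = 6.83×10^5 km³.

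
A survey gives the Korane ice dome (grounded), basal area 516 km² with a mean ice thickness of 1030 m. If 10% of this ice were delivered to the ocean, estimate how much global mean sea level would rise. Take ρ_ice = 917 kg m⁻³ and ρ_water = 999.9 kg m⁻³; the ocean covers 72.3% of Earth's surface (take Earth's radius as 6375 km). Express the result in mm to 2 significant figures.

≈ 0.13 mm

Korane: ice volume = 516 km² × 1030 m = 531.5 km³; 0.1 × 531.5 × (917/999.9) = 48.74 km³ of water.
Spread over 3.69×10^14 m² of ocean, Δh = 4.874×10^10 / 3.69×10^14 = 1.32×10^-4 m = 0.13 mm.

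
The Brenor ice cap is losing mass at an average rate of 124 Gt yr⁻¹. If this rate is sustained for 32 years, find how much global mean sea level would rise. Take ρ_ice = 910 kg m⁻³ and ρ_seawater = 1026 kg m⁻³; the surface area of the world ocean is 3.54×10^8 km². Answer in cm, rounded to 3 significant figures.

≈ 1.09 cm

Total mass lost = 124 Gt/yr × 32 yr = 3968 Gt = 3.968×10^15 kg.
ρ_w = 1026 kg m⁻³, so water volume = 3.968×10^15 / 1026 = 3.867×10^12 m³.
Δh = 3.867×10^12 / 3.54×10^14 = 0.0109 m = 1.09 cm.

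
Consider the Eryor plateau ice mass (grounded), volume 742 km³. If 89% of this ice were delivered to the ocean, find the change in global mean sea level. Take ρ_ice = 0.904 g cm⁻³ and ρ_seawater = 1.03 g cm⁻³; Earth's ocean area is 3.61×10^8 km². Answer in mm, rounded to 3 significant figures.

Eryor: 0.89 × 742 km³ × (904/1030) = 579.6 km³ of water.
Spread over 3.61×10^14 m² of ocean, Δh = 5.796×10^11 / 3.61×10^14 = 1.61×10^-3 m = 1.61 mm.

≈ 1.61 mm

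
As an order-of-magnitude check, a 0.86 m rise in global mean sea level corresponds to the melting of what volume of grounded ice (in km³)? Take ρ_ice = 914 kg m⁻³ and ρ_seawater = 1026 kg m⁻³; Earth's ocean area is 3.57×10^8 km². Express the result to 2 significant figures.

Required water volume = Δh × A = 0.86 m × 3.57×10^14 m² = 3.070×10^14 m³ = 3.070×10^5 km³.
Ice volume = water volume × ρ_w/ρ_ice = 3.070×10^5 × 1026/914 = 3.4×10^5 km³.

≈ 3.4×10^5 km³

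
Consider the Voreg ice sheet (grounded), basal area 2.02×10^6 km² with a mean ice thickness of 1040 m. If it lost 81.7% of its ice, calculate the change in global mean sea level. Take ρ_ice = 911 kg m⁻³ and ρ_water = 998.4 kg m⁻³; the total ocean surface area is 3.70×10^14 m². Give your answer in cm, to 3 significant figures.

Voreg: ice volume = 2.02×10^6 km² × 1040 m = 2.101×10^6 km³; 0.817 × 2.101×10^6 × (911/998.4) = 1.566×10^6 km³ of water.
Spread over 3.70×10^14 m² of ocean, Δh = 1.566×10^15 / 3.70×10^14 = 4.23 m = 423 cm.

≈ 423 cm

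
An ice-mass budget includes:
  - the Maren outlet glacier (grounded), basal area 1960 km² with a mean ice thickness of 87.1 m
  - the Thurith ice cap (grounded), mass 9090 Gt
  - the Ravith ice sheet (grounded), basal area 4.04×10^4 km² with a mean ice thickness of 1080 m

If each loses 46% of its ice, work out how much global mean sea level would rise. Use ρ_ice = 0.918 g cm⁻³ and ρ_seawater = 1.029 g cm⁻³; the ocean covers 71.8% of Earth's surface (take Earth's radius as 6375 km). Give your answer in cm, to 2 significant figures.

Maren: ice volume = 1960 km² × 87.1 m = 170.7 km³; 0.46 × 170.7 × (918/1029) = 70.06 km³ of water.
Thurith: 0.46 × 9090 Gt = 4.181×10^15 kg; dividing by ρ_w = 1.029 g cm⁻³ = 1029 kg m⁻³ gives 4.064×10^12 m³ of water.
Ravith: ice volume = 4.04×10^4 km² × 1080 m = 4.363×10^4 km³; 0.46 × 4.363×10^4 × (918/1029) = 1.791×10^4 km³ of water.
Total added water ≈ 2.204×10^13 m³ over 3.67×10^14 m² → Δh = 0.0601 m = 6.0 cm.

≈ 6.0 cm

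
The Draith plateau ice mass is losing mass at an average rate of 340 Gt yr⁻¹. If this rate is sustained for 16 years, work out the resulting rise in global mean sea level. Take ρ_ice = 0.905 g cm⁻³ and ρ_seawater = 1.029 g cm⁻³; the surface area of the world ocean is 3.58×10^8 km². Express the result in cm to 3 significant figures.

Total mass lost = 340 Gt/yr × 16 yr = 5440 Gt = 5.440×10^15 kg.
ρ_w = 1.029 g cm⁻³ = 1029 kg m⁻³, so water volume = 5.440×10^15 / 1029 = 5.287×10^12 m³.
Δh = 5.287×10^12 / 3.58×10^14 = 0.0148 m = 1.48 cm.

≈ 1.48 cm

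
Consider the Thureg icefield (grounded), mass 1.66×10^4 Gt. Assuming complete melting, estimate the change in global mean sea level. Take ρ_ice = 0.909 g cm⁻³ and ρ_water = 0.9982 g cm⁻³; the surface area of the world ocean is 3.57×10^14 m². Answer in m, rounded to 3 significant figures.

≈ 0.0466 m

Thureg: 1.66×10^4 Gt = 1.660×10^16 kg; dividing by ρ_w = 0.9982 g cm⁻³ = 998.2 kg m⁻³ gives 1.663×10^13 m³ of water.
Spread over 3.57×10^14 m² of ocean, Δh = 1.663×10^13 / 3.57×10^14 = 0.0466 m.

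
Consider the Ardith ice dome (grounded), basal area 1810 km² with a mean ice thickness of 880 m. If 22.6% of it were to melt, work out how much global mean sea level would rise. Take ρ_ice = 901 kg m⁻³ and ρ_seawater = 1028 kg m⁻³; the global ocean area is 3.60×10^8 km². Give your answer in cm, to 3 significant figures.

≈ 0.0876 cm

Ardith: ice volume = 1810 km² × 880 m = 1593 km³; 0.226 × 1593 × (901/1028) = 315.5 km³ of water.
Spread over 3.60×10^14 m² of ocean, Δh = 3.155×10^11 / 3.60×10^14 = 8.76×10^-4 m = 0.0876 cm.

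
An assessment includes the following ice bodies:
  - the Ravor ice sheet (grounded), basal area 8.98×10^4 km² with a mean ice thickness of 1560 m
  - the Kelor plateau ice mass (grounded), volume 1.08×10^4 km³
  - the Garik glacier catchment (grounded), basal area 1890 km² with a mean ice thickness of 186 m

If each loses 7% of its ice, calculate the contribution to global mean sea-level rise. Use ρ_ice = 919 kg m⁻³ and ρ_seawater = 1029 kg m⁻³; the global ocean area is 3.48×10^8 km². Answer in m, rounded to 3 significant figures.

Ravor: ice volume = 8.98×10^4 km² × 1560 m = 1.401×10^5 km³; 0.07 × 1.401×10^5 × (919/1029) = 8758 km³ of water.
Kelor: 0.07 × 1.08×10^4 km³ × (919/1029) = 675.2 km³ of water.
Garik: ice volume = 1890 km² × 186 m = 351.5 km³; 0.07 × 351.5 × (919/1029) = 21.98 km³ of water.
Total added water ≈ 9.455×10^12 m³ over 3.48×10^14 m² → Δh = 0.0272 m.

≈ 0.0272 m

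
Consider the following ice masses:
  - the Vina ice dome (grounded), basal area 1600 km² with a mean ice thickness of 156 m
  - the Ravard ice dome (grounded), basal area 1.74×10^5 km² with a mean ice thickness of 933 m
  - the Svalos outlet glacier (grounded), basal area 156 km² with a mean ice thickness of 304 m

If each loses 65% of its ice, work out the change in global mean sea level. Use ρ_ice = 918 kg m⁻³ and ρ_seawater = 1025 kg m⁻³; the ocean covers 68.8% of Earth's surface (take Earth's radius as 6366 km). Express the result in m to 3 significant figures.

≈ 0.270 m

Vina: ice volume = 1600 km² × 156 m = 249.6 km³; 0.65 × 249.6 × (918/1025) = 145.3 km³ of water.
Ravard: ice volume = 1.74×10^5 km² × 933 m = 1.623×10^5 km³; 0.65 × 1.623×10^5 × (918/1025) = 9.451×10^4 km³ of water.
Svalos: ice volume = 156 km² × 304 m = 47.42 km³; 0.65 × 47.42 × (918/1025) = 27.61 km³ of water.
Total added water ≈ 9.468×10^13 m³ over 3.50×10^14 m² → Δh = 0.270 m.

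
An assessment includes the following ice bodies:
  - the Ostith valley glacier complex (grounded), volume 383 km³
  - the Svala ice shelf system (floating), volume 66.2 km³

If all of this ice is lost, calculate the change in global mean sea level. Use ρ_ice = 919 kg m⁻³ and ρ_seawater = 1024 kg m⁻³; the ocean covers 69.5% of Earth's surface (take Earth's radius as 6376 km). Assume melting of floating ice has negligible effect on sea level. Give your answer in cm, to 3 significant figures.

Ostith: 383 km³ × (919/1024) = 343.7 km³ of water.
The Svala ice shelf system is floating and already displaces its own weight of water, so its melt adds essentially nothing to sea level.
Total added water ≈ 3.437×10^11 m³ over 3.55×10^14 m² → Δh = 9.68×10^-4 m = 0.0968 cm.

≈ 0.0968 cm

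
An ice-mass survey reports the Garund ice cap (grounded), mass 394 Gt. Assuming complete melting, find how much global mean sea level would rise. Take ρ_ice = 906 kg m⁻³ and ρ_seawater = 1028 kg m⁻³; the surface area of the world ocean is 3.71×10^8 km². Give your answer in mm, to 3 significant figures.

Garund: 394 Gt = 3.940×10^14 kg; dividing by ρ_w = 1028 kg m⁻³ gives 3.833×10^11 m³ of water.
Spread over 3.71×10^14 m² of ocean, Δh = 3.833×10^11 / 3.71×10^14 = 1.03×10^-3 m = 1.03 mm.

≈ 1.03 mm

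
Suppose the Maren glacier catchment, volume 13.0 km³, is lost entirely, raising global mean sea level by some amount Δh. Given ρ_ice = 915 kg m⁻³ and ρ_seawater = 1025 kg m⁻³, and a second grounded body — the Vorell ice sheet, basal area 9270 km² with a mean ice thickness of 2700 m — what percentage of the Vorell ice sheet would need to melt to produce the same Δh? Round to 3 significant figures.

Equal sea-level rise means equal mass of meltwater, i.e. equal mass of ice lost.
Ice mass of Maren: 1.190×10^13 kg; ice mass of Vorell: 2.290×10^16 kg.
Fraction required = 1.190×10^13 / 2.290×10^16 = 5.19×10^-4 → 0.0519 %.

≈ 0.0519 %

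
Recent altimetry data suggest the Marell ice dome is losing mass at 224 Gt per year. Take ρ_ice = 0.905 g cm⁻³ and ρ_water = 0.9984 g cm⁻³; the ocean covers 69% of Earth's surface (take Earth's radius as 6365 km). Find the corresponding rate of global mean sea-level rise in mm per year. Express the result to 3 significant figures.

ρ_w = 0.9984 g cm⁻³ = 998.4 kg m⁻³. Annual water volume added = 224 Gt / ρ_w = 2.240×10^14 kg / 998.4 kg m⁻³ = 2.244×10^11 m³.
Δh per year = 2.244×10^11 / 3.51×10^14 = 6.39×10^-4 m = 0.639 mm.

≈ 0.639 mm/yr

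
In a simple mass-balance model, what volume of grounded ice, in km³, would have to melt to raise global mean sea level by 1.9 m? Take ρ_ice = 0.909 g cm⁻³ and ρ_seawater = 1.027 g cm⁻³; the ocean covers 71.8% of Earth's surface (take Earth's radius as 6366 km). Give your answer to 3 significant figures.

Required water volume = Δh × A = 1.9 m × 3.66×10^14 m² = 6.947×10^14 m³ = 6.947×10^5 km³.
Ice volume = water volume × ρ_w/ρ_ice = 6.947×10^5 × 1027/909 = 7.85×10^5 km³.

≈ 7.85×10^5 km³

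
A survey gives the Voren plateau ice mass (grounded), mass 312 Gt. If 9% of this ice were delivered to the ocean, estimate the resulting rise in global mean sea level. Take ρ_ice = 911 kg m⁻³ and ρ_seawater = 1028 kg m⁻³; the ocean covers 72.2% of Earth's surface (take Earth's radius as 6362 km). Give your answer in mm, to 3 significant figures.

Voren: 0.09 × 312 Gt = 2.808×10^13 kg; dividing by ρ_w = 1028 kg m⁻³ gives 2.732×10^10 m³ of water.
Spread over 3.67×10^14 m² of ocean, Δh = 2.732×10^10 / 3.67×10^14 = 7.44×10^-5 m = 0.0744 mm.

≈ 0.0744 mm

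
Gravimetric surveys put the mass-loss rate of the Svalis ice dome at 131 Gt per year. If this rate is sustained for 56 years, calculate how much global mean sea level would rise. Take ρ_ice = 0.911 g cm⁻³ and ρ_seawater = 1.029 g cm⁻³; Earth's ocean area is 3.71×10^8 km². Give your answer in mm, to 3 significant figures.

Total mass lost = 131 Gt/yr × 56 yr = 7336 Gt = 7.336×10^15 kg.
ρ_w = 1.029 g cm⁻³ = 1029 kg m⁻³, so water volume = 7.336×10^15 / 1029 = 7.129×10^12 m³.
Δh = 7.129×10^12 / 3.71×10^14 = 0.0192 m = 19.2 mm.

≈ 19.2 mm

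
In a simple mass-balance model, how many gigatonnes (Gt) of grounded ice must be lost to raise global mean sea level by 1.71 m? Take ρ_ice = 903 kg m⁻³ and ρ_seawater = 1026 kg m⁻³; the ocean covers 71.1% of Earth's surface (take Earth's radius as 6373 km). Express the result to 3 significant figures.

Required water volume = Δh × A = 1.71 m × 3.63×10^14 m² = 6.205×10^14 m³.
ρ_w = 1026 kg m⁻³, so the mass of water = 6.205×10^14 m³ × 1026 kg m⁻³ = 6.367×10^17 kg = 6.37×10^5 Gt (and the same mass of ice, by conservation).

≈ 6.37×10^5 Gt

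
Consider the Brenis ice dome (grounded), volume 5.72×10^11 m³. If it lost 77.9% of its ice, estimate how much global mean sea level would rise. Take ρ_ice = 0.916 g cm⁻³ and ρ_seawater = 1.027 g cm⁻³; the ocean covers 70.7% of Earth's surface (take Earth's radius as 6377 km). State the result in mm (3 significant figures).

Brenis: 0.779 × 5.72×10^11 m³ × (916/1027) = 3.974×10^11 m³ of water.
Spread over 3.61×10^14 m² of ocean, Δh = 3.974×10^11 / 3.61×10^14 = 1.10×10^-3 m = 1.10 mm.

≈ 1.10 mm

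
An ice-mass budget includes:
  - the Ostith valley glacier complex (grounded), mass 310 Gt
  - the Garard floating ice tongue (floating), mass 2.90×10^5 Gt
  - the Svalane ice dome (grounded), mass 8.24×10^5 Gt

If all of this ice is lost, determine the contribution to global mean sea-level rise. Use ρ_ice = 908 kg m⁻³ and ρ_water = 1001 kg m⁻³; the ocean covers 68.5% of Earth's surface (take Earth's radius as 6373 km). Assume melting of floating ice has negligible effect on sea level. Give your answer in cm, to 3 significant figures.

Ostith: 310 Gt = 3.100×10^14 kg; dividing by ρ_w = 1001 kg m⁻³ gives 3.097×10^11 m³ of water.
The Garard floating ice tongue is floating and already displaces its own weight of water, so its melt adds essentially nothing to sea level.
Svalane: 8.24×10^5 Gt = 8.240×10^17 kg; dividing by ρ_w = 1001 kg m⁻³ gives 8.232×10^14 m³ of water.
Total added water ≈ 8.235×10^14 m³ over 3.50×10^14 m² → Δh = 2.36 m = 236 cm.

≈ 236 cm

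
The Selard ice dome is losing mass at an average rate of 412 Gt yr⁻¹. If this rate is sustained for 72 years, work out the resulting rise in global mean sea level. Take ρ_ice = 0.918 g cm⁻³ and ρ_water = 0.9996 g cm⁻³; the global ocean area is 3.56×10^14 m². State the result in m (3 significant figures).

Total mass lost = 412 Gt/yr × 72 yr = 2.966×10^4 Gt = 2.966×10^16 kg.
ρ_w = 0.9996 g cm⁻³ = 999.6 kg m⁻³, so water volume = 2.966×10^16 / 999.6 = 2.968×10^13 m³.
Δh = 2.968×10^13 / 3.56×10^14 = 0.0834 m.

≈ 0.0834 m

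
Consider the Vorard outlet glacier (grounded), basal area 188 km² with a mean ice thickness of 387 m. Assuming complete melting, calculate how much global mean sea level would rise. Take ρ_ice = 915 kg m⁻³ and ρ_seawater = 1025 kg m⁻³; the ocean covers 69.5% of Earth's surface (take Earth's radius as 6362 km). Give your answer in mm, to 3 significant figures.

≈ 0.184 mm

Vorard: ice volume = 188 km² × 387 m = 72.76 km³; 72.76 × (915/1025) = 64.95 km³ of water.
Spread over 3.53×10^14 m² of ocean, Δh = 6.495×10^10 / 3.53×10^14 = 1.84×10^-4 m = 0.184 mm.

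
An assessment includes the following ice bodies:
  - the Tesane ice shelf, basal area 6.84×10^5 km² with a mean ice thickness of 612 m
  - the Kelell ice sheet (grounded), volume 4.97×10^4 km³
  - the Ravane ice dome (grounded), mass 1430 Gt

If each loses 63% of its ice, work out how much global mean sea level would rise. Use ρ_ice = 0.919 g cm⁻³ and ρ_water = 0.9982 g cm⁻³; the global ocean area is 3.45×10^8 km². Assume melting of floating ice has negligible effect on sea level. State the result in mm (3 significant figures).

≈ 86.2 mm

The Tesane ice shelf is floating and already displaces its own weight of water, so its melt adds essentially nothing to sea level.
Kelell: 0.63 × 4.97×10^4 km³ × (919/998.2) = 2.883×10^4 km³ of water.
Ravane: 0.63 × 1430 Gt = 9.009×10^14 kg; dividing by ρ_w = 0.9982 g cm⁻³ = 998.2 kg m⁻³ gives 9.025×10^11 m³ of water.
Total added water ≈ 2.973×10^13 m³ over 3.45×10^14 m² → Δh = 0.0862 m = 86.2 mm.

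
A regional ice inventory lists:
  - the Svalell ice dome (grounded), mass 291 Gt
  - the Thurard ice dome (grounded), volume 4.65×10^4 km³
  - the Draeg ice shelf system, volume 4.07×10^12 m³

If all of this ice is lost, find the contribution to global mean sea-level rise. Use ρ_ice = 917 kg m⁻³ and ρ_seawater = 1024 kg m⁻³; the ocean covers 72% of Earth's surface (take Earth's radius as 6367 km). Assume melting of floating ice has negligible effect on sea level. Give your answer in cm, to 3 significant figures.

≈ 11.4 cm

Svalell: 291 Gt = 2.910×10^14 kg; dividing by ρ_w = 1024 kg m⁻³ gives 2.842×10^11 m³ of water.
Thurard: 4.65×10^4 km³ × (917/1024) = 4.164×10^4 km³ of water.
The Draeg ice shelf system is floating and already displaces its own weight of water, so its melt adds essentially nothing to sea level.
Total added water ≈ 4.193×10^13 m³ over 3.67×10^14 m² → Δh = 0.114 m = 11.4 cm.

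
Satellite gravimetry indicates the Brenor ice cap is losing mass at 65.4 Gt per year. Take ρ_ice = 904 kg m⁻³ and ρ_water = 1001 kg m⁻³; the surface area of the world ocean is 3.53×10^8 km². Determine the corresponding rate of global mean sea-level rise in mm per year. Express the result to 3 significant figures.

ρ_w = 1001 kg m⁻³. Annual water volume added = 65.4 Gt / ρ_w = 6.540×10^13 kg / 1001 kg m⁻³ = 6.533×10^10 m³.
Δh per year = 6.533×10^10 / 3.53×10^14 = 1.85×10^-4 m = 0.185 mm.

≈ 0.185 mm/yr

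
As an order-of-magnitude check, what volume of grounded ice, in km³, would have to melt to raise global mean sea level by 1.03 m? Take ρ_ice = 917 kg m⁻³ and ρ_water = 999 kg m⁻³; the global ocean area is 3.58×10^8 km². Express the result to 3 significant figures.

≈ 4.02×10^5 km³

Required water volume = Δh × A = 1.03 m × 3.58×10^14 m² = 3.687×10^14 m³ = 3.687×10^5 km³.
Ice volume = water volume × ρ_w/ρ_ice = 3.687×10^5 × 999/917 = 4.02×10^5 km³.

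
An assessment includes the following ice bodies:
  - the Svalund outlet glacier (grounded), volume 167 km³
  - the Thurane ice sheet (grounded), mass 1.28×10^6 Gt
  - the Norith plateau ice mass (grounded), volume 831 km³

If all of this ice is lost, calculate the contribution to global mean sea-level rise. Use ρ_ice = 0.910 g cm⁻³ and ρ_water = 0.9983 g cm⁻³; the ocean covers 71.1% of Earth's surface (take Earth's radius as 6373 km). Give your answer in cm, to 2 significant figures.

≈ 350 cm

Svalund: 167 km³ × (910/998.3) = 152.2 km³ of water.
Thurane: 1.28×10^6 Gt = 1.280×10^18 kg; dividing by ρ_w = 0.9983 g cm⁻³ = 998.3 kg m⁻³ gives 1.282×10^15 m³ of water.
Norith: 831 km³ × (910/998.3) = 757.5 km³ of water.
Total added water ≈ 1.283×10^15 m³ over 3.63×10^14 m² → Δh = 3.54 m = 350 cm.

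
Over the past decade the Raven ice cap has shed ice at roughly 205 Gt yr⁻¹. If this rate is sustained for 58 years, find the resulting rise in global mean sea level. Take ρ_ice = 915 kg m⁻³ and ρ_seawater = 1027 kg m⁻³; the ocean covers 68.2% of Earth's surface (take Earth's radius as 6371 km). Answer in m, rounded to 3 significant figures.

Total mass lost = 205 Gt/yr × 58 yr = 1.189×10^4 Gt = 1.189×10^16 kg.
ρ_w = 1027 kg m⁻³, so water volume = 1.189×10^16 / 1027 = 1.158×10^13 m³.
Δh = 1.158×10^13 / 3.48×10^14 = 0.0333 m.

≈ 0.0333 m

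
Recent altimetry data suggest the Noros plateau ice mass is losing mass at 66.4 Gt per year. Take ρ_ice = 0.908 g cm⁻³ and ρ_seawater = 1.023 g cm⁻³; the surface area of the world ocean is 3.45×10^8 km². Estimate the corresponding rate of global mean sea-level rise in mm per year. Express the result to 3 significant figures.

ρ_w = 1.023 g cm⁻³ = 1023 kg m⁻³. Annual water volume added = 66.4 Gt / ρ_w = 6.640×10^13 kg / 1023 kg m⁻³ = 6.491×10^10 m³.
Δh per year = 6.491×10^10 / 3.45×10^14 = 1.88×10^-4 m = 0.188 mm.

≈ 0.188 mm/yr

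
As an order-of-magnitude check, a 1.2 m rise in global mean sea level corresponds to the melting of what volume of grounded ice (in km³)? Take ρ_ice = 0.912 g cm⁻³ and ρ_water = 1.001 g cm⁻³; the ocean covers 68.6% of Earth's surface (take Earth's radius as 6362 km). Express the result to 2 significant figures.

≈ 4.6×10^5 km³

Required water volume = Δh × A = 1.2 m × 3.49×10^14 m² = 4.187×10^14 m³ = 4.187×10^5 km³.
Ice volume = water volume × ρ_w/ρ_ice = 4.187×10^5 × 1001/912 = 4.6×10^5 km³.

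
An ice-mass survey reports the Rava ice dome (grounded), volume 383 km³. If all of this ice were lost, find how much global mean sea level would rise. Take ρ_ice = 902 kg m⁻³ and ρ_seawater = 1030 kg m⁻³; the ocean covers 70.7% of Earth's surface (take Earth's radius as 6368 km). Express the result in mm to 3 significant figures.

≈ 0.931 mm

Rava: 383 km³ × (902/1030) = 335.4 km³ of water.
Spread over 3.60×10^14 m² of ocean, Δh = 3.354×10^11 / 3.60×10^14 = 9.31×10^-4 m = 0.931 mm.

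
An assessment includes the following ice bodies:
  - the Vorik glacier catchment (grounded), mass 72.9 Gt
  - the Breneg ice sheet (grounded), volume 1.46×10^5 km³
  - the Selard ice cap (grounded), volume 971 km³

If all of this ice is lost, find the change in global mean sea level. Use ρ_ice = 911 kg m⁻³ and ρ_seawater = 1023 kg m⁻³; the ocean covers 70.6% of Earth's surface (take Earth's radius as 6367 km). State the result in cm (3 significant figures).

≈ 36.4 cm

Vorik: 72.9 Gt = 7.290×10^13 kg; dividing by ρ_w = 1023 kg m⁻³ gives 7.126×10^10 m³ of water.
Breneg: 1.46×10^5 km³ × (911/1023) = 1.300×10^5 km³ of water.
Selard: 971 km³ × (911/1023) = 864.7 km³ of water.
Total added water ≈ 1.310×10^14 m³ over 3.60×10^14 m² → Δh = 0.364 m = 36.4 cm.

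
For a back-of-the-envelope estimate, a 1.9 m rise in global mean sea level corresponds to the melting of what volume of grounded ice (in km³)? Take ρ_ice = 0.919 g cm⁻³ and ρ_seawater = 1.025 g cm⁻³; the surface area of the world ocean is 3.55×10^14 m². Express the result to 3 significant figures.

≈ 7.52×10^5 km³

Required water volume = Δh × A = 1.9 m × 3.55×10^14 m² = 6.745×10^14 m³ = 6.745×10^5 km³.
Ice volume = water volume × ρ_w/ρ_ice = 6.745×10^5 × 1025/919 = 7.52×10^5 km³.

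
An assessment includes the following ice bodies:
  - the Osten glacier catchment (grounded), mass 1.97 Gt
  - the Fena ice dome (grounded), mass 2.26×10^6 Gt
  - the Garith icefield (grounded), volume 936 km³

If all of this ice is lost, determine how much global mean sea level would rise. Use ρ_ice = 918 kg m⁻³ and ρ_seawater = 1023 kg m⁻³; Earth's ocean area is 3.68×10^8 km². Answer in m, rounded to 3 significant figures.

≈ 6.01 m

Osten: 1.97 Gt = 1.970×10^12 kg; dividing by ρ_w = 1023 kg m⁻³ gives 1.926×10^9 m³ of water.
Fena: 2.26×10^6 Gt = 2.260×10^18 kg; dividing by ρ_w = 1023 kg m⁻³ gives 2.209×10^15 m³ of water.
Garith: 936 km³ × (918/1023) = 839.9 km³ of water.
Total added water ≈ 2.210×10^15 m³ over 3.68×10^14 m² → Δh = 6.01 m.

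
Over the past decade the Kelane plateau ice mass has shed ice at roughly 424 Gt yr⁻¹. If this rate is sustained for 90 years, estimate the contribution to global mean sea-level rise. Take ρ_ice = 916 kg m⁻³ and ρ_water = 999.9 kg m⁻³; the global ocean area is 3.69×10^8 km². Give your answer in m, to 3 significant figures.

Total mass lost = 424 Gt/yr × 90 yr = 3.816×10^4 Gt = 3.816×10^16 kg.
ρ_w = 999.9 kg m⁻³, so water volume = 3.816×10^16 / 999.9 = 3.816×10^13 m³.
Δh = 3.816×10^13 / 3.69×10^14 = 0.103 m.

≈ 0.103 m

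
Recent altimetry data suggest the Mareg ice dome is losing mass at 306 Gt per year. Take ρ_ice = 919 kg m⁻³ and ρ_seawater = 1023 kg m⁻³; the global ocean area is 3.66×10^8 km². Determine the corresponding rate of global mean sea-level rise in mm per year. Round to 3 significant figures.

ρ_w = 1023 kg m⁻³. Annual water volume added = 306 Gt / ρ_w = 3.060×10^14 kg / 1023 kg m⁻³ = 2.991×10^11 m³.
Δh per year = 2.991×10^11 / 3.66×10^14 = 8.17×10^-4 m = 0.817 mm.

≈ 0.817 mm/yr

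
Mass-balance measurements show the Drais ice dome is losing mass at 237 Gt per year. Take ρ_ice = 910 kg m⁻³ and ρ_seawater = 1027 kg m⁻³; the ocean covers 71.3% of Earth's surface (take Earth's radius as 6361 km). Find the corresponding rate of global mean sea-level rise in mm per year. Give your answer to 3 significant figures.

≈ 0.637 mm/yr

ρ_w = 1027 kg m⁻³. Annual water volume added = 237 Gt / ρ_w = 2.370×10^14 kg / 1027 kg m⁻³ = 2.308×10^11 m³.
Δh per year = 2.308×10^11 / 3.63×10^14 = 6.37×10^-4 m = 0.637 mm.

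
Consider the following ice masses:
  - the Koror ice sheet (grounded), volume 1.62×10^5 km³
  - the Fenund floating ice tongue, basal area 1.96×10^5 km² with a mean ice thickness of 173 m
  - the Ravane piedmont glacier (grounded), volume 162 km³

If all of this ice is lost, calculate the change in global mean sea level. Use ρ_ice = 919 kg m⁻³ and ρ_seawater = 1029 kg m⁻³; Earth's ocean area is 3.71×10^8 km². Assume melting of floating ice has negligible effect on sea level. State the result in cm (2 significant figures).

Koror: 1.62×10^5 km³ × (919/1029) = 1.447×10^5 km³ of water.
The Fenund floating ice tongue is floating and already displaces its own weight of water, so its melt adds essentially nothing to sea level.
Ravane: 162 km³ × (919/1029) = 144.7 km³ of water.
Total added water ≈ 1.448×10^14 m³ over 3.71×10^14 m² → Δh = 0.390 m = 39 cm.

≈ 39 cm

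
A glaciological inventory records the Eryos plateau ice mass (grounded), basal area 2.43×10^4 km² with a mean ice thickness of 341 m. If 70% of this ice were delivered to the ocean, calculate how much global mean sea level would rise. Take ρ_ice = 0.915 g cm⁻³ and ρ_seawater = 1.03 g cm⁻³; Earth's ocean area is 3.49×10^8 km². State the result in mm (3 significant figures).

≈ 14.8 mm

Eryos: ice volume = 2.43×10^4 km² × 341 m = 8286 km³; 0.7 × 8286 × (915/1030) = 5153 km³ of water.
Spread over 3.49×10^14 m² of ocean, Δh = 5.153×10^12 / 3.49×10^14 = 0.0148 m = 14.8 mm.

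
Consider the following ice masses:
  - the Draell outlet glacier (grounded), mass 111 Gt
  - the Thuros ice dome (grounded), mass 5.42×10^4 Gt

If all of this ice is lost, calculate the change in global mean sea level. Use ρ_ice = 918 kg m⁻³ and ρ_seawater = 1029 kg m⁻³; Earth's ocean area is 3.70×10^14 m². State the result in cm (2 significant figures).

≈ 14 cm

Draell: 111 Gt = 1.110×10^14 kg; dividing by ρ_w = 1029 kg m⁻³ gives 1.079×10^11 m³ of water.
Thuros: 5.42×10^4 Gt = 5.420×10^16 kg; dividing by ρ_w = 1029 kg m⁻³ gives 5.267×10^13 m³ of water.
Total added water ≈ 5.278×10^13 m³ over 3.70×10^14 m² → Δh = 0.143 m = 14 cm.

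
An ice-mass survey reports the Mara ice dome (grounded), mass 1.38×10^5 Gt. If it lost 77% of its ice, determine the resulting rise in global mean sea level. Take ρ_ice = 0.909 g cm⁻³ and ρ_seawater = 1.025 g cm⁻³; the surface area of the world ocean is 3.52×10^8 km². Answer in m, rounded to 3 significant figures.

Mara: 0.77 × 1.38×10^5 Gt = 1.063×10^17 kg; dividing by ρ_w = 1.025 g cm⁻³ = 1025 kg m⁻³ gives 1.037×10^14 m³ of water.
Spread over 3.52×10^14 m² of ocean, Δh = 1.037×10^14 / 3.52×10^14 = 0.295 m.

≈ 0.295 m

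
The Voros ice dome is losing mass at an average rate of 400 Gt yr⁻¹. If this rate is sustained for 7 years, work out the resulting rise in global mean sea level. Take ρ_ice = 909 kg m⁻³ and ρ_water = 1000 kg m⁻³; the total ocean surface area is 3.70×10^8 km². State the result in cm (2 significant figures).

≈ 0.76 cm

Total mass lost = 400 Gt/yr × 7 yr = 2800 Gt = 2.800×10^15 kg.
ρ_w = 1000 kg m⁻³, so water volume = 2.800×10^15 / 1000 = 2.800×10^12 m³.
Δh = 2.800×10^12 / 3.70×10^14 = 7.57×10^-3 m = 0.76 cm.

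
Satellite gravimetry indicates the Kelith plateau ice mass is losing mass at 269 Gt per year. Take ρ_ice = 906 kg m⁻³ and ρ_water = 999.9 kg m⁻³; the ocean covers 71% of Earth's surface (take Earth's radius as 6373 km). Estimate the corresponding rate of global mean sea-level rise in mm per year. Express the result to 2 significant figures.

ρ_w = 999.9 kg m⁻³. Annual water volume added = 269 Gt / ρ_w = 2.690×10^14 kg / 999.9 kg m⁻³ = 2.690×10^11 m³.
Δh per year = 2.690×10^11 / 3.62×10^14 = 7.42×10^-4 m = 0.74 mm.

≈ 0.74 mm/yr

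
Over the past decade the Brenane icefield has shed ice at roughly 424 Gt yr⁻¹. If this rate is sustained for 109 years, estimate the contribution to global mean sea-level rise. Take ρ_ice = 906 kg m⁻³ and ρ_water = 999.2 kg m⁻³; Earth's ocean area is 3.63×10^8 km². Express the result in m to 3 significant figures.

Total mass lost = 424 Gt/yr × 109 yr = 4.622×10^4 Gt = 4.622×10^16 kg.
ρ_w = 999.2 kg m⁻³, so water volume = 4.622×10^16 / 999.2 = 4.625×10^13 m³.
Δh = 4.625×10^13 / 3.63×10^14 = 0.127 m.

≈ 0.127 m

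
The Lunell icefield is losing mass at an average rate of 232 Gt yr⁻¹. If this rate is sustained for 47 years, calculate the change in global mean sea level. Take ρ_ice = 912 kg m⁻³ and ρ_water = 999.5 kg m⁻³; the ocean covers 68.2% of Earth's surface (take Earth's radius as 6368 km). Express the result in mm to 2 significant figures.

Total mass lost = 232 Gt/yr × 47 yr = 1.090×10^4 Gt = 1.090×10^16 kg.
ρ_w = 999.5 kg m⁻³, so water volume = 1.090×10^16 / 999.5 = 1.091×10^13 m³.
Δh = 1.091×10^13 / 3.48×10^14 = 0.0314 m = 31 mm.

≈ 31 mm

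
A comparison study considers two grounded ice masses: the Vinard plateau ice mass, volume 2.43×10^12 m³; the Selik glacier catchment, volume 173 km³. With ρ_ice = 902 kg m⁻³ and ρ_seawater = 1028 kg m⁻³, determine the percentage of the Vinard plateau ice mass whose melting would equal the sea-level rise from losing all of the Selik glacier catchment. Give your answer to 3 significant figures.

≈ 7.12 %

Equal sea-level rise means equal mass of meltwater, i.e. equal mass of ice lost.
Ice mass of Selik: 1.560×10^14 kg; ice mass of Vinard: 2.192×10^15 kg.
Fraction required = 1.560×10^14 / 2.192×10^15 = 0.0712 → 7.12 %.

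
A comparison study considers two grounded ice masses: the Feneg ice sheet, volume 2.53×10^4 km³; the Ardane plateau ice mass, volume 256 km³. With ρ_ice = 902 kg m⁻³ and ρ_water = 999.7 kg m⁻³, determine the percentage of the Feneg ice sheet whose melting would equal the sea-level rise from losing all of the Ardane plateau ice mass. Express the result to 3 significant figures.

≈ 1.01 %

Equal sea-level rise means equal mass of meltwater, i.e. equal mass of ice lost.
Ice mass of Ardane: 2.309×10^14 kg; ice mass of Feneg: 2.282×10^16 kg.
Fraction required = 2.309×10^14 / 2.282×10^16 = 0.0101 → 1.01 %.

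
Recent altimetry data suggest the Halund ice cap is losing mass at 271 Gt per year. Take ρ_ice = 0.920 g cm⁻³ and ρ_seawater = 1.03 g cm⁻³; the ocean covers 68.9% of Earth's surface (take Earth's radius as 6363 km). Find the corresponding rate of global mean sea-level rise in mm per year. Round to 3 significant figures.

≈ 0.751 mm/yr

ρ_w = 1.03 g cm⁻³ = 1030 kg m⁻³. Annual water volume added = 271 Gt / ρ_w = 2.710×10^14 kg / 1030 kg m⁻³ = 2.631×10^11 m³.
Δh per year = 2.631×10^11 / 3.51×10^14 = 7.51×10^-4 m = 0.751 mm.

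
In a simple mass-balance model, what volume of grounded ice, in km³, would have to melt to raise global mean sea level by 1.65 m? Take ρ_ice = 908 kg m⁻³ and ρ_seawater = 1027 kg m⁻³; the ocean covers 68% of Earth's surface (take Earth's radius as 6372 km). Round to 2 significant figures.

≈ 6.5×10^5 km³

Required water volume = Δh × A = 1.65 m × 3.47×10^14 m² = 5.725×10^14 m³ = 5.725×10^5 km³.
Ice volume = water volume × ρ_w/ρ_ice = 5.725×10^5 × 1027/908 = 6.5×10^5 km³.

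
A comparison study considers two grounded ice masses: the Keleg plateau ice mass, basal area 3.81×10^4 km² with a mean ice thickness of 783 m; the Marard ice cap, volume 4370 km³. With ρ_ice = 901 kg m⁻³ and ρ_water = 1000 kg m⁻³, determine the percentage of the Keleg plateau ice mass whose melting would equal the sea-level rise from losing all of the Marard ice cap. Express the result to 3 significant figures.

≈ 14.6 %

Equal sea-level rise means equal mass of meltwater, i.e. equal mass of ice lost.
Ice mass of Marard: 3.937×10^15 kg; ice mass of Keleg: 2.688×10^16 kg.
Fraction required = 3.937×10^15 / 2.688×10^16 = 0.146 → 14.6 %.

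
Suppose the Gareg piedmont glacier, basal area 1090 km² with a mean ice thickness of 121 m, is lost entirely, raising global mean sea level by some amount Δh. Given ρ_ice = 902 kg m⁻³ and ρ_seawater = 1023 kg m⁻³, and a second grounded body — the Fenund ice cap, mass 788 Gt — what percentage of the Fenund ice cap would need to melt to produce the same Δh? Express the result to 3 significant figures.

≈ 15.1 %

Equal sea-level rise means equal mass of meltwater, i.e. equal mass of ice lost.
Ice mass of Gareg: 1.190×10^14 kg; ice mass of Fenund: 7.880×10^14 kg.
Fraction required = 1.190×10^14 / 7.880×10^14 = 0.151 → 15.1 %.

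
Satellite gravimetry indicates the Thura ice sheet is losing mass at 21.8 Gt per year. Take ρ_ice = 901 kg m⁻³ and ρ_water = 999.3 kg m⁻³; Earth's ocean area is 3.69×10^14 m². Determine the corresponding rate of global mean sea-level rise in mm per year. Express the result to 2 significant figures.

ρ_w = 999.3 kg m⁻³. Annual water volume added = 21.8 Gt / ρ_w = 2.180×10^13 kg / 999.3 kg m⁻³ = 2.182×10^10 m³.
Δh per year = 2.182×10^10 / 3.69×10^14 = 5.91×10^-5 m = 0.059 mm.

≈ 0.059 mm/yr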